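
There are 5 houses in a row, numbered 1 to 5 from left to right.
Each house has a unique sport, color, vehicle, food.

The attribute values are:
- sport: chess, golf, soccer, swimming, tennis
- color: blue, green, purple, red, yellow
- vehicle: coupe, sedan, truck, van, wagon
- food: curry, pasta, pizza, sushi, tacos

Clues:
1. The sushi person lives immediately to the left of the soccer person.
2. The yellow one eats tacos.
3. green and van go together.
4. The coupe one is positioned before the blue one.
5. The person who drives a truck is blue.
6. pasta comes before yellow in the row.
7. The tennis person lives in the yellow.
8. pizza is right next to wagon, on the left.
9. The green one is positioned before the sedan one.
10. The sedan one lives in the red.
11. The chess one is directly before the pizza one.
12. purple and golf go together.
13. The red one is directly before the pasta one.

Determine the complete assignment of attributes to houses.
Solution:

House | Sport | Color | Vehicle | Food
--------------------------------------
  1   | chess | green | van | sushi
  2   | soccer | red | sedan | pizza
  3   | golf | purple | wagon | pasta
  4   | tennis | yellow | coupe | tacos
  5   | swimming | blue | truck | curry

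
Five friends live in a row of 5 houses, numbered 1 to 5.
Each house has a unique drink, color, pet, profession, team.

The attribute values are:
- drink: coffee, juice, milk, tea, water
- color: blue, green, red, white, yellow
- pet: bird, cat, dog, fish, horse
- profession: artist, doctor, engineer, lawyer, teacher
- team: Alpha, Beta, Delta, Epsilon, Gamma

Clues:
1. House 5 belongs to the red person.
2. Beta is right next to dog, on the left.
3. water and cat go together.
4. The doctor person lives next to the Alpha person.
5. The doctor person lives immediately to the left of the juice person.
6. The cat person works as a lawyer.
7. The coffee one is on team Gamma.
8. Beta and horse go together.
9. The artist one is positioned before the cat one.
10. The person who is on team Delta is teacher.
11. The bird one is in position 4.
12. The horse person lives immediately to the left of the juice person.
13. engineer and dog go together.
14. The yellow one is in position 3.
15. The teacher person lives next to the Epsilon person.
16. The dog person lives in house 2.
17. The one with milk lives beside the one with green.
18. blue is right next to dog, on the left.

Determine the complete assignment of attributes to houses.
Solution:

House | Drink | Color | Pet | Profession | Team
-----------------------------------------------
  1   | milk | blue | horse | doctor | Beta
  2   | juice | green | dog | engineer | Alpha
  3   | coffee | yellow | fish | artist | Gamma
  4   | tea | white | bird | teacher | Delta
  5   | water | red | cat | lawyer | Epsilon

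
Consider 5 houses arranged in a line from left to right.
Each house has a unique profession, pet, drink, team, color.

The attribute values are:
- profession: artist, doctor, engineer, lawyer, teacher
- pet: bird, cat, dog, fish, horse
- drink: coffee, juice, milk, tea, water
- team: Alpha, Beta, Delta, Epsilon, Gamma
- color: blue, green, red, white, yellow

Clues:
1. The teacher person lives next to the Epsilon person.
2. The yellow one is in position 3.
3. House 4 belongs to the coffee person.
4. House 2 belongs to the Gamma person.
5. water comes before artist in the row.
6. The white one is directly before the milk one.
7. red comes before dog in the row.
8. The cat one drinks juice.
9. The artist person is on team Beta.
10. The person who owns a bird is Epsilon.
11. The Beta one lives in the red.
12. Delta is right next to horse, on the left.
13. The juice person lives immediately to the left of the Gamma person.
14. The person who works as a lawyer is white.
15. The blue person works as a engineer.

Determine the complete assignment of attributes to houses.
Solution:

House | Profession | Pet | Drink | Team | Color
-----------------------------------------------
  1   | lawyer | cat | juice | Delta | white
  2   | teacher | horse | milk | Gamma | green
  3   | doctor | bird | water | Epsilon | yellow
  4   | artist | fish | coffee | Beta | red
  5   | engineer | dog | tea | Alpha | blue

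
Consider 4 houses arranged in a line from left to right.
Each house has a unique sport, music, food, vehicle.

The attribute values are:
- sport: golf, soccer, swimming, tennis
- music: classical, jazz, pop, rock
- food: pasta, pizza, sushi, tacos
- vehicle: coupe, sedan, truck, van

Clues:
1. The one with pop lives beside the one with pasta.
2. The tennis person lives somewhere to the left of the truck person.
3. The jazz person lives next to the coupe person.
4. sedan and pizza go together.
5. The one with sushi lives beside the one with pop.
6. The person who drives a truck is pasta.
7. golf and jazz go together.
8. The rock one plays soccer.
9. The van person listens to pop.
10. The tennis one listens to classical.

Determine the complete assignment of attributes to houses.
Solution:

House | Sport | Music | Food | Vehicle
--------------------------------------
  1   | golf | jazz | pizza | sedan
  2   | tennis | classical | sushi | coupe
  3   | swimming | pop | tacos | van
  4   | soccer | rock | pasta | truck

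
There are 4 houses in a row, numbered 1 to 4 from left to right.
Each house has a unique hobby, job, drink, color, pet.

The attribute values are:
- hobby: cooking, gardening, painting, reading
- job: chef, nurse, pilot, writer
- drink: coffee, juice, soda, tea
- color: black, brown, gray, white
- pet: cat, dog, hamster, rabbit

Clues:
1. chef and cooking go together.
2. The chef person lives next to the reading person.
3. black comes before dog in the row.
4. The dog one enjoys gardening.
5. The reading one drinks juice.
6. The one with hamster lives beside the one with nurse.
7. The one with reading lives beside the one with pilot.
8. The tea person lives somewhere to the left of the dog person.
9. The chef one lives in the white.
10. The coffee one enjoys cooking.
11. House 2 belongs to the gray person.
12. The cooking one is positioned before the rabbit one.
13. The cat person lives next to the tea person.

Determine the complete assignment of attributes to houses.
Solution:

House | Hobby | Job | Drink | Color | Pet
-----------------------------------------
  1   | cooking | chef | coffee | white | hamster
  2   | reading | nurse | juice | gray | cat
  3   | painting | pilot | tea | black | rabbit
  4   | gardening | writer | soda | brown | dog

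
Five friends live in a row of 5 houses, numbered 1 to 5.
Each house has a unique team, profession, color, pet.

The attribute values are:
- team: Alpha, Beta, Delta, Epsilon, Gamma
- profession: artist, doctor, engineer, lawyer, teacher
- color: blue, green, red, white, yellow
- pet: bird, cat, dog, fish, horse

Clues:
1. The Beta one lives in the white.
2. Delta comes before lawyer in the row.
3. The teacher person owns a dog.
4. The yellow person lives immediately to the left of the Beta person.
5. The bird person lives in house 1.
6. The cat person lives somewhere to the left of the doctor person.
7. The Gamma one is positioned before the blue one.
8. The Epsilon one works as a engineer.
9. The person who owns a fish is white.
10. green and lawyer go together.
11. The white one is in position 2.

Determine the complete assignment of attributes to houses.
Solution:

House | Team | Profession | Color | Pet
---------------------------------------
  1   | Epsilon | engineer | yellow | bird
  2   | Beta | artist | white | fish
  3   | Delta | teacher | red | dog
  4   | Gamma | lawyer | green | cat
  5   | Alpha | doctor | blue | horse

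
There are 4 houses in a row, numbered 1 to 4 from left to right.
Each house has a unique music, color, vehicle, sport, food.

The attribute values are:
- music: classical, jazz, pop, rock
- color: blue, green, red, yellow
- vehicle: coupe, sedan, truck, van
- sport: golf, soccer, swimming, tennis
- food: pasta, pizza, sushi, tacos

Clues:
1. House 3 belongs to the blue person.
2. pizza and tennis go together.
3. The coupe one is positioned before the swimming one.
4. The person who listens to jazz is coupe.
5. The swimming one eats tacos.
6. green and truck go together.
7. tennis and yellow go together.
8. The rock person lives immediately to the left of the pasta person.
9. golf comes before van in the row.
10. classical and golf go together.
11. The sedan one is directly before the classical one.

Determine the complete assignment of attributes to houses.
Solution:

House | Music | Color | Vehicle | Sport | Food
----------------------------------------------
  1   | rock | yellow | sedan | tennis | pizza
  2   | classical | green | truck | golf | pasta
  3   | jazz | blue | coupe | soccer | sushi
  4   | pop | red | van | swimming | tacos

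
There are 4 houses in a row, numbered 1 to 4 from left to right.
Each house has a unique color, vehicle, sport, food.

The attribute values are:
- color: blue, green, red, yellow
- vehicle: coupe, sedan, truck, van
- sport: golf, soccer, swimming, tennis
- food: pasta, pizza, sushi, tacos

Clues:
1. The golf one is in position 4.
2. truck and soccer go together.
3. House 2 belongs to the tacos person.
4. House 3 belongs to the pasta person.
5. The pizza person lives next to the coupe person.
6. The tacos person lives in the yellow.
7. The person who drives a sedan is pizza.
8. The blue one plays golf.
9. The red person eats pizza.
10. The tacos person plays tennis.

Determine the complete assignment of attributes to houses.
Solution:

House | Color | Vehicle | Sport | Food
--------------------------------------
  1   | red | sedan | swimming | pizza
  2   | yellow | coupe | tennis | tacos
  3   | green | truck | soccer | pasta
  4   | blue | van | golf | sushi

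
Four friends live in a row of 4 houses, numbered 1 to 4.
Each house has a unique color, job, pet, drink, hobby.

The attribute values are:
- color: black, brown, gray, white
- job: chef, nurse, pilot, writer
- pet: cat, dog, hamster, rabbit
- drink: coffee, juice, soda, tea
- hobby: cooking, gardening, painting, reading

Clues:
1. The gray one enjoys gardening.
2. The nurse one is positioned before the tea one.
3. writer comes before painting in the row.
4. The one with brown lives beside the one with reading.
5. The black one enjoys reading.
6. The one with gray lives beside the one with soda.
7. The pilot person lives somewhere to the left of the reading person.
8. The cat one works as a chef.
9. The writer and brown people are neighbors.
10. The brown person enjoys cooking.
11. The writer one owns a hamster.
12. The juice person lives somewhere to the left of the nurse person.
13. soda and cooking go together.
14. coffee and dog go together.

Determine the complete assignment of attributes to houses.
Solution:

House | Color | Job | Pet | Drink | Hobby
-----------------------------------------
  1   | gray | writer | hamster | juice | gardening
  2   | brown | pilot | rabbit | soda | cooking
  3   | black | nurse | dog | coffee | reading
  4   | white | chef | cat | tea | painting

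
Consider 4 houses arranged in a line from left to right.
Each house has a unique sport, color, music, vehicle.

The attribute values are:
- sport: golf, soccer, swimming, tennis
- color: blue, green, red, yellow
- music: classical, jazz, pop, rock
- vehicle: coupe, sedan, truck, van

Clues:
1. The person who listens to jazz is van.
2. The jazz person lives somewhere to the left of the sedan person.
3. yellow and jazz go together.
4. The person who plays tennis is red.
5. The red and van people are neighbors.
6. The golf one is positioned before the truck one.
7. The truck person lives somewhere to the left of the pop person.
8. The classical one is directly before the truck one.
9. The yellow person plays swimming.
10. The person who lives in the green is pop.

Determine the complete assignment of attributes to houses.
Solution:

House | Sport | Color | Music | Vehicle
---------------------------------------
  1   | golf | blue | classical | coupe
  2   | tennis | red | rock | truck
  3   | swimming | yellow | jazz | van
  4   | soccer | green | pop | sedan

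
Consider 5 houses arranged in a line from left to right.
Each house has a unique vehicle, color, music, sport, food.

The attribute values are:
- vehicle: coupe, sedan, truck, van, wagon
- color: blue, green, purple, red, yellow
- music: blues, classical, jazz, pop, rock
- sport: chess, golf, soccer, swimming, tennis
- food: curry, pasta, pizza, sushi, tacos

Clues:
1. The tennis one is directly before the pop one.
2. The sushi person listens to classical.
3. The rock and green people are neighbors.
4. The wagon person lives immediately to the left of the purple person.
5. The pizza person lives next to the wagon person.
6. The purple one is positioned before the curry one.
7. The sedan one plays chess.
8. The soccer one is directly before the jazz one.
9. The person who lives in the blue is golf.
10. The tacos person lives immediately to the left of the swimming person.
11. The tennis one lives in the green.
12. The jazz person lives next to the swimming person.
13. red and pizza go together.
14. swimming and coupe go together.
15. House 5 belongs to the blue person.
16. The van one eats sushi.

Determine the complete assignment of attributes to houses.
Solution:

House | Vehicle | Color | Music | Sport | Food
----------------------------------------------
  1   | truck | red | rock | soccer | pizza
  2   | wagon | green | jazz | tennis | tacos
  3   | coupe | purple | pop | swimming | pasta
  4   | sedan | yellow | blues | chess | curry
  5   | van | blue | classical | golf | sushi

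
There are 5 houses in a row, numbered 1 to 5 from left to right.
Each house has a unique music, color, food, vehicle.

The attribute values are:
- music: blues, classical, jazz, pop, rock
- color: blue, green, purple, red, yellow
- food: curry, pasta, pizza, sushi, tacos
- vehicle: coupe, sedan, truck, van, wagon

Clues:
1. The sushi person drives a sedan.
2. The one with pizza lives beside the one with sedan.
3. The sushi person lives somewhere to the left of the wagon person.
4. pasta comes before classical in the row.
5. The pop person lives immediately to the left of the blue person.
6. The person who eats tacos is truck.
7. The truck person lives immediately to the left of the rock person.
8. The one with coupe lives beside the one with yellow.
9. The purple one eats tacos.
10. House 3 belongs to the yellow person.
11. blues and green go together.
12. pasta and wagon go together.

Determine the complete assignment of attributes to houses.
Solution:

House | Music | Color | Food | Vehicle
--------------------------------------
  1   | pop | purple | tacos | truck
  2   | rock | blue | pizza | coupe
  3   | jazz | yellow | sushi | sedan
  4   | blues | green | pasta | wagon
  5   | classical | red | curry | van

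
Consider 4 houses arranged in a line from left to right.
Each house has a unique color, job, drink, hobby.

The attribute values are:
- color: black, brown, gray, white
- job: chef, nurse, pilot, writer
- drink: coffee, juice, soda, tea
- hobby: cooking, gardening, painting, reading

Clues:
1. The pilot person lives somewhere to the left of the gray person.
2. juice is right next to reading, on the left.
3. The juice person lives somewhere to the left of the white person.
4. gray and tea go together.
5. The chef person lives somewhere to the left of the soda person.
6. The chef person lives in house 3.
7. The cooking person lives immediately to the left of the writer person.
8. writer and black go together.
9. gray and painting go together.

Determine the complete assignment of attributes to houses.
Solution:

House | Color | Job | Drink | Hobby
-----------------------------------
  1   | brown | pilot | juice | cooking
  2   | black | writer | coffee | reading
  3   | gray | chef | tea | painting
  4   | white | nurse | soda | gardening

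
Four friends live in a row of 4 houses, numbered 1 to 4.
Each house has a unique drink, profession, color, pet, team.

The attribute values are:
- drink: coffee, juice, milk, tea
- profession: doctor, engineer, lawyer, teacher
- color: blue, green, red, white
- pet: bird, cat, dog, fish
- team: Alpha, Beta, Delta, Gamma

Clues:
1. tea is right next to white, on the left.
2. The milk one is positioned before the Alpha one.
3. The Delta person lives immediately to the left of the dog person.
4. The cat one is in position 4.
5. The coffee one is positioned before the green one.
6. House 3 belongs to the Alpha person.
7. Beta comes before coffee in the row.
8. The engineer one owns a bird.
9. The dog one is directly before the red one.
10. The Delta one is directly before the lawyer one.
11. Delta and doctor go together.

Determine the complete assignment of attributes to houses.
Solution:

House | Drink | Profession | Color | Pet | Team
-----------------------------------------------
  1   | tea | doctor | blue | fish | Delta
  2   | milk | lawyer | white | dog | Beta
  3   | coffee | engineer | red | bird | Alpha
  4   | juice | teacher | green | cat | Gamma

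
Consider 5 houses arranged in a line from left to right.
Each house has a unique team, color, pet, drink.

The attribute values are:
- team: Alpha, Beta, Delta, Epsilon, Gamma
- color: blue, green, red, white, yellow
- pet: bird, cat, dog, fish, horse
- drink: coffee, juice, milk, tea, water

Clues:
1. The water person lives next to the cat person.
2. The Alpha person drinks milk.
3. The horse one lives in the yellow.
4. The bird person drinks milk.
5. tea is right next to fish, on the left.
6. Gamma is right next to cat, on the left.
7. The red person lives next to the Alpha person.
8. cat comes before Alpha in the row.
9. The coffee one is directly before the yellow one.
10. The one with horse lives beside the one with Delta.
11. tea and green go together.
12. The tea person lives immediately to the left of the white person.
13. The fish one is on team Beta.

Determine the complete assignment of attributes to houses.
Solution:

House | Team | Color | Pet | Drink
----------------------------------
  1   | Epsilon | green | dog | tea
  2   | Beta | white | fish | coffee
  3   | Gamma | yellow | horse | water
  4   | Delta | red | cat | juice
  5   | Alpha | blue | bird | milk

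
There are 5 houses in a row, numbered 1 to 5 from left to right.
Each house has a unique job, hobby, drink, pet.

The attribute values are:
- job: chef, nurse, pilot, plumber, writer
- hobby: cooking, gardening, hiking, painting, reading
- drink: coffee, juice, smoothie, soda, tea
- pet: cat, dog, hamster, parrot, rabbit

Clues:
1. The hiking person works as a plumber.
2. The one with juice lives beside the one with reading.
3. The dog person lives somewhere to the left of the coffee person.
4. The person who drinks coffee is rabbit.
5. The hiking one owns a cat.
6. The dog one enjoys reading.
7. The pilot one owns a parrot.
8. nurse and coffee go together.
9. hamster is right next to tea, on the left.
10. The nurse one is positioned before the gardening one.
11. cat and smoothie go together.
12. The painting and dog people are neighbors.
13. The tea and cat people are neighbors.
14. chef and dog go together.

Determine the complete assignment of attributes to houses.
Solution:

House | Job | Hobby | Drink | Pet
---------------------------------
  1   | writer | painting | juice | hamster
  2   | chef | reading | tea | dog
  3   | plumber | hiking | smoothie | cat
  4   | nurse | cooking | coffee | rabbit
  5   | pilot | gardening | soda | parrot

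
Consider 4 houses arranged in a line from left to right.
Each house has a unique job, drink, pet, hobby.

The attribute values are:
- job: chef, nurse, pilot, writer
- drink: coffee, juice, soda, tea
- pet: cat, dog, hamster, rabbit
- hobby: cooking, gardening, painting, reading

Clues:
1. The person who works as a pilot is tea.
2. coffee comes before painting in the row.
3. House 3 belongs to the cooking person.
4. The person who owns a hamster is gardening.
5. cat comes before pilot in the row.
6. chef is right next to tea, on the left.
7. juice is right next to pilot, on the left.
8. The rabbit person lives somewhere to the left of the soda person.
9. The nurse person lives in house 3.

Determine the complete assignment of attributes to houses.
Solution:

House | Job | Drink | Pet | Hobby
---------------------------------
  1   | chef | juice | cat | reading
  2   | pilot | tea | hamster | gardening
  3   | nurse | coffee | rabbit | cooking
  4   | writer | soda | dog | painting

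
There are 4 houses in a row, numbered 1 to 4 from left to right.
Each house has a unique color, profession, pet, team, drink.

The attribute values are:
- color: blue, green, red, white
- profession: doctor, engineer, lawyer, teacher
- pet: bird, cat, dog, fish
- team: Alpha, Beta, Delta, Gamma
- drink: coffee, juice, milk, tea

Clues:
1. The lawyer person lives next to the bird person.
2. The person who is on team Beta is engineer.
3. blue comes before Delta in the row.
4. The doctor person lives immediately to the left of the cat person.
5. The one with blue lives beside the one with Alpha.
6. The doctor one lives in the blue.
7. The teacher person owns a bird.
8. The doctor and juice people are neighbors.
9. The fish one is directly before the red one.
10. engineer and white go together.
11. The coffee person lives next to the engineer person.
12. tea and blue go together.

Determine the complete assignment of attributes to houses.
Solution:

House | Color | Profession | Pet | Team | Drink
-----------------------------------------------
  1   | blue | doctor | fish | Gamma | tea
  2   | red | lawyer | cat | Alpha | juice
  3   | green | teacher | bird | Delta | coffee
  4   | white | engineer | dog | Beta | milk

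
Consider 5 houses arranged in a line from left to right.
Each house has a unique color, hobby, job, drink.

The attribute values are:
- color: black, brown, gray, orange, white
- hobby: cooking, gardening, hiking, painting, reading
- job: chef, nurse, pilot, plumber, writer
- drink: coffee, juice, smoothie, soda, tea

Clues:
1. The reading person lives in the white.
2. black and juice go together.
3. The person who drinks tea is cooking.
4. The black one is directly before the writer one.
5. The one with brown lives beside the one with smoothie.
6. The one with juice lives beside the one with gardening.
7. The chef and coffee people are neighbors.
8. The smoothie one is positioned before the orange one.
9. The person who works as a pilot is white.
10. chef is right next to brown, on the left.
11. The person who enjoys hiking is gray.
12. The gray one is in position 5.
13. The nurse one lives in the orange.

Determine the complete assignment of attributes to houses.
Solution:

House | Color | Hobby | Job | Drink
-----------------------------------
  1   | black | painting | chef | juice
  2   | brown | gardening | writer | coffee
  3   | white | reading | pilot | smoothie
  4   | orange | cooking | nurse | tea
  5   | gray | hiking | plumber | soda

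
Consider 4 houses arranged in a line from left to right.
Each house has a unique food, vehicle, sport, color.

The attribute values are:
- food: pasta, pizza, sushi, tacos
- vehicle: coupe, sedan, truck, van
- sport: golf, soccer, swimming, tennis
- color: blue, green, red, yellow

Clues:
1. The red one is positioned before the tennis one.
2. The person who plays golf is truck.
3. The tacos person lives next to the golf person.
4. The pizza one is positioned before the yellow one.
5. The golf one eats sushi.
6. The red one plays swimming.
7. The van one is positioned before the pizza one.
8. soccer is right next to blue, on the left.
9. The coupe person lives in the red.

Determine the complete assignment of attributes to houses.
Solution:

House | Food | Vehicle | Sport | Color
--------------------------------------
  1   | tacos | van | soccer | green
  2   | sushi | truck | golf | blue
  3   | pizza | coupe | swimming | red
  4   | pasta | sedan | tennis | yellow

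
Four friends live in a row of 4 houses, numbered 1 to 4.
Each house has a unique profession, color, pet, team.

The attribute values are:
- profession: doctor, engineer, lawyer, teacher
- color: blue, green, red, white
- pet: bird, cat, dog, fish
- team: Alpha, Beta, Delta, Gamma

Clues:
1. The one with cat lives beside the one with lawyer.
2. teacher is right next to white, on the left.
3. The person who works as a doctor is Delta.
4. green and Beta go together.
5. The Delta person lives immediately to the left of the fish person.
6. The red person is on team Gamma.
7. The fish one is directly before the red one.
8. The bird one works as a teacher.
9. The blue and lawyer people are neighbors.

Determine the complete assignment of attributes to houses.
Solution:

House | Profession | Color | Pet | Team
---------------------------------------
  1   | doctor | blue | cat | Delta
  2   | lawyer | green | fish | Beta
  3   | teacher | red | bird | Gamma
  4   | engineer | white | dog | Alpha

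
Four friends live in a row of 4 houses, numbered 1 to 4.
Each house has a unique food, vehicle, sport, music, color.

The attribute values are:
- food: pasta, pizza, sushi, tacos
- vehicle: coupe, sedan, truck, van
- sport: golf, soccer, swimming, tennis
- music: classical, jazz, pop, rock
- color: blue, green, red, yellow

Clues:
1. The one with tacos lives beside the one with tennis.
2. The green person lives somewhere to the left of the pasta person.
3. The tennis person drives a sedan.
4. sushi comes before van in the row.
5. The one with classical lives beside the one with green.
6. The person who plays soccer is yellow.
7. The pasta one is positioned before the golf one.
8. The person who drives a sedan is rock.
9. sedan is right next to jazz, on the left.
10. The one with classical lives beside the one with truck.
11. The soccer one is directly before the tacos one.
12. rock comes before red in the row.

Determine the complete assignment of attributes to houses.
Solution:

House | Food | Vehicle | Sport | Music | Color
----------------------------------------------
  1   | sushi | coupe | soccer | classical | yellow
  2   | tacos | truck | swimming | pop | green
  3   | pasta | sedan | tennis | rock | blue
  4   | pizza | van | golf | jazz | red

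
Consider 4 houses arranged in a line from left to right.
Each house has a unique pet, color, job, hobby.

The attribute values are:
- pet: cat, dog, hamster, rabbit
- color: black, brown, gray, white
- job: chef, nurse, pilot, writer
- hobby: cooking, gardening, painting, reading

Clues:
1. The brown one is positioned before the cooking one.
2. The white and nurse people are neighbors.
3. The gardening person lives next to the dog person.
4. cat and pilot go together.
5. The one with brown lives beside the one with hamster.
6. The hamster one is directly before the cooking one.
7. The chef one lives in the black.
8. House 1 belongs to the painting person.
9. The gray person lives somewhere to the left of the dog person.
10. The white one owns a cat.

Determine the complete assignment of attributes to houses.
Solution:

House | Pet | Color | Job | Hobby
---------------------------------
  1   | cat | white | pilot | painting
  2   | rabbit | brown | nurse | reading
  3   | hamster | gray | writer | gardening
  4   | dog | black | chef | cooking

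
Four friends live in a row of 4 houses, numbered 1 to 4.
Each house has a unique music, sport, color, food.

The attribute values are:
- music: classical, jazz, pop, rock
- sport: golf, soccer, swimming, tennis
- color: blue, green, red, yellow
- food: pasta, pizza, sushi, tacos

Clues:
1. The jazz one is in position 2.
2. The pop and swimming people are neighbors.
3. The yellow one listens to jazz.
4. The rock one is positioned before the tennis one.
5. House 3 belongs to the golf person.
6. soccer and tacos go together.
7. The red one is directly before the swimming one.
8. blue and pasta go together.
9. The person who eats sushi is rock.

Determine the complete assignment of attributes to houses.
Solution:

House | Music | Sport | Color | Food
------------------------------------
  1   | pop | soccer | red | tacos
  2   | jazz | swimming | yellow | pizza
  3   | rock | golf | green | sushi
  4   | classical | tennis | blue | pasta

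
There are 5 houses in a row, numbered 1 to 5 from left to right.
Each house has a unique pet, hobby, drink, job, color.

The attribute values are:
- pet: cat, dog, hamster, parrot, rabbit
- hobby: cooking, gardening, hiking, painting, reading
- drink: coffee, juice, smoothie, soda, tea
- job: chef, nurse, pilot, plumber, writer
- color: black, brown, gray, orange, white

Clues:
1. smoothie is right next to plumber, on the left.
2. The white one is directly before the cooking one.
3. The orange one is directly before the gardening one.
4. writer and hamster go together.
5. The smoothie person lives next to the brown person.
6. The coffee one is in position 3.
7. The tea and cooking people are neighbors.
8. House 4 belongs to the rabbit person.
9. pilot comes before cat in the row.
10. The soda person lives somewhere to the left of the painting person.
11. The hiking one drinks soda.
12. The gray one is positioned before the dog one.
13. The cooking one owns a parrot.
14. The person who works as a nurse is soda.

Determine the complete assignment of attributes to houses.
Solution:

House | Pet | Hobby | Drink | Job | Color
-----------------------------------------
  1   | hamster | reading | tea | writer | white
  2   | parrot | cooking | smoothie | pilot | orange
  3   | cat | gardening | coffee | plumber | brown
  4   | rabbit | hiking | soda | nurse | gray
  5   | dog | painting | juice | chef | black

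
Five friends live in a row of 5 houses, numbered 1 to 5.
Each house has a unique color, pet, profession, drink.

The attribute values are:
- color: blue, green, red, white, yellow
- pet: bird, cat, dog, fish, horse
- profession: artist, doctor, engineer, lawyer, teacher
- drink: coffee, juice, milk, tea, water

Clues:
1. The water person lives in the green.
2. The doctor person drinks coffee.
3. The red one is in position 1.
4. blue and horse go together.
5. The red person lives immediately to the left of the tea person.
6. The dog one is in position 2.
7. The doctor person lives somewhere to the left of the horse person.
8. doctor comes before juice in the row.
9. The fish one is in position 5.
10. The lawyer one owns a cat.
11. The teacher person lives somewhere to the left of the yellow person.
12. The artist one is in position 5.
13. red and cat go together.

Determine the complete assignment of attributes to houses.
Solution:

House | Color | Pet | Profession | Drink
----------------------------------------
  1   | red | cat | lawyer | milk
  2   | white | dog | teacher | tea
  3   | yellow | bird | doctor | coffee
  4   | blue | horse | engineer | juice
  5   | green | fish | artist | water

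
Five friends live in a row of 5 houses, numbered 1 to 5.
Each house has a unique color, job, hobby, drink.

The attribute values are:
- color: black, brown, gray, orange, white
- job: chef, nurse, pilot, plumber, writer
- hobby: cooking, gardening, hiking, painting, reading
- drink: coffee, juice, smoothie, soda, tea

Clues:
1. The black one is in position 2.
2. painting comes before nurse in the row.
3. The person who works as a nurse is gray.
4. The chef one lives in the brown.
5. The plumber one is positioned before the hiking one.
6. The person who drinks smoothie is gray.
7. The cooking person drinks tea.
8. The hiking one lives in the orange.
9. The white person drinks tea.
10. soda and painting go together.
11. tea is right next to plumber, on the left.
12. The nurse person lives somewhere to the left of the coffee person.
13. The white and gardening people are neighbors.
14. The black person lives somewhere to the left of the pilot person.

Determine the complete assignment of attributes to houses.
Solution:

House | Color | Job | Hobby | Drink
-----------------------------------
  1   | white | writer | cooking | tea
  2   | black | plumber | gardening | juice
  3   | brown | chef | painting | soda
  4   | gray | nurse | reading | smoothie
  5   | orange | pilot | hiking | coffee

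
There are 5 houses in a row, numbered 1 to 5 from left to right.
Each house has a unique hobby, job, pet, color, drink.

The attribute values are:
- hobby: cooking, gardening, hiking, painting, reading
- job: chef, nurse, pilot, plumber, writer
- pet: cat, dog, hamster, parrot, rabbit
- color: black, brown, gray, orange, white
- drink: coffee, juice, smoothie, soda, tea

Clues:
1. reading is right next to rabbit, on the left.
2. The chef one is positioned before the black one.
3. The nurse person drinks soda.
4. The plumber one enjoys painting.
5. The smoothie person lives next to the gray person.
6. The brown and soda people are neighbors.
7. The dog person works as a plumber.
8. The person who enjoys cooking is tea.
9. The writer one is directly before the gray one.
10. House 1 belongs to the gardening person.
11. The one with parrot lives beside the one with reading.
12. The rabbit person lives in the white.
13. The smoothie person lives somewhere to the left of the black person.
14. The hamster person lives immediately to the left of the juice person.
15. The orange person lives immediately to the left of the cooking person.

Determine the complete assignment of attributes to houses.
Solution:

House | Hobby | Job | Pet | Color | Drink
-----------------------------------------
  1   | gardening | writer | parrot | brown | smoothie
  2   | reading | nurse | hamster | gray | soda
  3   | hiking | chef | rabbit | white | juice
  4   | painting | plumber | dog | orange | coffee
  5   | cooking | pilot | cat | black | tea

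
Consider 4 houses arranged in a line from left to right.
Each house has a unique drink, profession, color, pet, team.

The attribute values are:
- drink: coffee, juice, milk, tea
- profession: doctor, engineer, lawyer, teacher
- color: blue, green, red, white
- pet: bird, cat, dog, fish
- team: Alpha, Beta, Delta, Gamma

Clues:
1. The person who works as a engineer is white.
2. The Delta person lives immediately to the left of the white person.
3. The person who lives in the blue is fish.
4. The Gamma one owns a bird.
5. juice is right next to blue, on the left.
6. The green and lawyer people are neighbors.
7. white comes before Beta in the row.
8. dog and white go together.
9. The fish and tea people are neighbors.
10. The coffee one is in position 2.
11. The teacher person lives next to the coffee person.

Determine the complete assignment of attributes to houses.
Solution:

House | Drink | Profession | Color | Pet | Team
-----------------------------------------------
  1   | juice | teacher | green | bird | Gamma
  2   | coffee | lawyer | blue | fish | Delta
  3   | tea | engineer | white | dog | Alpha
  4   | milk | doctor | red | cat | Beta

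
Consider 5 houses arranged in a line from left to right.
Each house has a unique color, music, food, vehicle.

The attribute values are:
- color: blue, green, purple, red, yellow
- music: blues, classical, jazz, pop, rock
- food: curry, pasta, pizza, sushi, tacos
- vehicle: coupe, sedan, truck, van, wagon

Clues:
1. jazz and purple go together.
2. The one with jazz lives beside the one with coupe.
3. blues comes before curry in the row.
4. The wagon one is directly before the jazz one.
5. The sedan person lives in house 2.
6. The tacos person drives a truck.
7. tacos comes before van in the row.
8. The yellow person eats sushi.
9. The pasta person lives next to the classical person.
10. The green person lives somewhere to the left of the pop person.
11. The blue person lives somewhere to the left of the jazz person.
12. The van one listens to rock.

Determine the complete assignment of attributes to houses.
Solution:

House | Color | Music | Food | Vehicle
--------------------------------------
  1   | blue | blues | pizza | wagon
  2   | purple | jazz | pasta | sedan
  3   | green | classical | curry | coupe
  4   | red | pop | tacos | truck
  5   | yellow | rock | sushi | van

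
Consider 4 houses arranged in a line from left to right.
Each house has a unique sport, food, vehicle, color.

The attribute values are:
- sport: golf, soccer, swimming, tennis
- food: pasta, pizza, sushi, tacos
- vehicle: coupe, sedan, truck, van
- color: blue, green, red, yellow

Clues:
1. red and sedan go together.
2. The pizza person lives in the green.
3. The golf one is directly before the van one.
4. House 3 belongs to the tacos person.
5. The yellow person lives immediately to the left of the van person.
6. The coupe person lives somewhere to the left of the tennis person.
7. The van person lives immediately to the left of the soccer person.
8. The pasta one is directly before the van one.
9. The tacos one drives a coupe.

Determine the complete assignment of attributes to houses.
Solution:

House | Sport | Food | Vehicle | Color
--------------------------------------
  1   | golf | pasta | truck | yellow
  2   | swimming | pizza | van | green
  3   | soccer | tacos | coupe | blue
  4   | tennis | sushi | sedan | red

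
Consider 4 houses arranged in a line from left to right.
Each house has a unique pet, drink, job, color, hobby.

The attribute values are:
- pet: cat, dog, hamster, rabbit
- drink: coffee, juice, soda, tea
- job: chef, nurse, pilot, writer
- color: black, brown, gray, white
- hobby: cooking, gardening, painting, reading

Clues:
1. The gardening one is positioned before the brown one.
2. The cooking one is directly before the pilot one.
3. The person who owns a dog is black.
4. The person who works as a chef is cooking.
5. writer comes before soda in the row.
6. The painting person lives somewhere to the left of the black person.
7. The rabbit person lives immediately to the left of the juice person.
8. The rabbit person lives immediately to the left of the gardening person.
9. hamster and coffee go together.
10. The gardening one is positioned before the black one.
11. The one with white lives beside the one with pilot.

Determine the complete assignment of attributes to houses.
Solution:

House | Pet | Drink | Job | Color | Hobby
-----------------------------------------
  1   | rabbit | tea | chef | white | cooking
  2   | cat | juice | pilot | gray | gardening
  3   | hamster | coffee | writer | brown | painting
  4   | dog | soda | nurse | black | reading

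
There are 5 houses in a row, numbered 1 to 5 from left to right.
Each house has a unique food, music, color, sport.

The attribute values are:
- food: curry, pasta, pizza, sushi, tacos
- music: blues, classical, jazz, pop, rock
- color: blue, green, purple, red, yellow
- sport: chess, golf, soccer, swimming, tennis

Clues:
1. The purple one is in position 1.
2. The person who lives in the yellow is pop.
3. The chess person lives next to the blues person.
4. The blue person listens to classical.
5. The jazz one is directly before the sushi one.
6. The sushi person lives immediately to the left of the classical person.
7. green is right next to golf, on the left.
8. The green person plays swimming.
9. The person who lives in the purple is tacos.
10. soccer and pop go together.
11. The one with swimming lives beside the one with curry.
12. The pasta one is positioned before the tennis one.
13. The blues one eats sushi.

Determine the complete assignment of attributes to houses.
Solution:

House | Food | Music | Color | Sport
------------------------------------
  1   | tacos | jazz | purple | chess
  2   | sushi | blues | green | swimming
  3   | curry | classical | blue | golf
  4   | pasta | pop | yellow | soccer
  5   | pizza | rock | red | tennis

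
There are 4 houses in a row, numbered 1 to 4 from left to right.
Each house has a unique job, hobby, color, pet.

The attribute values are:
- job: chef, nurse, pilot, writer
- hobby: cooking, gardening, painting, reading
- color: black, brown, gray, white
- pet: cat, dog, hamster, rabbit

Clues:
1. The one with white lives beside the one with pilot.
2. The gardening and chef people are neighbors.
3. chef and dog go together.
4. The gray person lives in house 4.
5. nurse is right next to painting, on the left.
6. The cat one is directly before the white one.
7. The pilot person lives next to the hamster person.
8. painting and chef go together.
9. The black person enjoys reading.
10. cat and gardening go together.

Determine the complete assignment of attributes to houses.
Solution:

House | Job | Hobby | Color | Pet
---------------------------------
  1   | nurse | gardening | brown | cat
  2   | chef | painting | white | dog
  3   | pilot | reading | black | rabbit
  4   | writer | cooking | gray | hamster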